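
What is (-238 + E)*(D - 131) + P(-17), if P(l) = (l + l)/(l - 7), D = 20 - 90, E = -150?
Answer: 935873/12 ≈ 77989.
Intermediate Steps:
D = -70
P(l) = 2*l/(-7 + l) (P(l) = (2*l)/(-7 + l) = 2*l/(-7 + l))
(-238 + E)*(D - 131) + P(-17) = (-238 - 150)*(-70 - 131) + 2*(-17)/(-7 - 17) = -388*(-201) + 2*(-17)/(-24) = 77988 + 2*(-17)*(-1/24) = 77988 + 17/12 = 935873/12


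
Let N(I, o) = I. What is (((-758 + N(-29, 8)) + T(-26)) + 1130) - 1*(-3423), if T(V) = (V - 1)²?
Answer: 4495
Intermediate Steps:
T(V) = (-1 + V)²
(((-758 + N(-29, 8)) + T(-26)) + 1130) - 1*(-3423) = (((-758 - 29) + (-1 - 26)²) + 1130) - 1*(-3423) = ((-787 + (-27)²) + 1130) + 3423 = ((-787 + 729) + 1130) + 3423 = (-58 + 1130) + 3423 = 1072 + 3423 = 4495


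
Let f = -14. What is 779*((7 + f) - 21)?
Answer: -21812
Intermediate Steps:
779*((7 + f) - 21) = 779*((7 - 14) - 21) = 779*(-7 - 21) = 779*(-28) = -21812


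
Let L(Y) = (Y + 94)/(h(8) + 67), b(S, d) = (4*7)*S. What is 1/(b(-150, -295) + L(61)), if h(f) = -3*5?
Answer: -52/218245 ≈ -0.00023826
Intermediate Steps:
h(f) = -15
b(S, d) = 28*S
L(Y) = 47/26 + Y/52 (L(Y) = (Y + 94)/(-15 + 67) = (94 + Y)/52 = (94 + Y)*(1/52) = 47/26 + Y/52)
1/(b(-150, -295) + L(61)) = 1/(28*(-150) + (47/26 + (1/52)*61)) = 1/(-4200 + (47/26 + 61/52)) = 1/(-4200 + 155/52) = 1/(-218245/52) = -52/218245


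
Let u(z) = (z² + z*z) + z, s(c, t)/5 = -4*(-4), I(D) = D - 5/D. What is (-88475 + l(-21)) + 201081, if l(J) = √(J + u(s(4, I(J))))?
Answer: 112606 + √12859 ≈ 1.1272e+5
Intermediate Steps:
I(D) = D - 5/D
s(c, t) = 80 (s(c, t) = 5*(-4*(-4)) = 5*16 = 80)
u(z) = z + 2*z² (u(z) = (z² + z²) + z = 2*z² + z = z + 2*z²)
l(J) = √(12880 + J) (l(J) = √(J + 80*(1 + 2*80)) = √(J + 80*(1 + 160)) = √(J + 80*161) = √(J + 12880) = √(12880 + J))
(-88475 + l(-21)) + 201081 = (-88475 + √(12880 - 21)) + 201081 = (-88475 + √12859) + 201081 = 112606 + √12859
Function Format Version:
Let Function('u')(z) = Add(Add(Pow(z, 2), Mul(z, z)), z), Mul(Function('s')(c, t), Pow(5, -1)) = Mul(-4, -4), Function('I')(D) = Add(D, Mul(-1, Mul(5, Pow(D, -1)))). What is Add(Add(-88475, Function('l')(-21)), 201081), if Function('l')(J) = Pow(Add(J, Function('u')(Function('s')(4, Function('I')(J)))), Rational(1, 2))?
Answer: Add(112606, Pow(12859, Rational(1, 2))) ≈ 1.1272e+5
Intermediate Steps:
Function('I')(D) = Add(D, Mul(-5, Pow(D, -1)))
Function('s')(c, t) = 80 (Function('s')(c, t) = Mul(5, Mul(-4, -4)) = Mul(5, 16) = 80)
Function('u')(z) = Add(z, Mul(2, Pow(z, 2))) (Function('u')(z) = Add(Add(Pow(z, 2), Pow(z, 2)), z) = Add(Mul(2, Pow(z, 2)), z) = Add(z, Mul(2, Pow(z, 2))))
Function('l')(J) = Pow(Add(12880, J), Rational(1, 2)) (Function('l')(J) = Pow(Add(J, Mul(80, Add(1, Mul(2, 80)))), Rational(1, 2)) = Pow(Add(J, Mul(80, Add(1, 160))), Rational(1, 2)) = Pow(Add(J, Mul(80, 161)), Rational(1, 2)) = Pow(Add(J, 12880), Rational(1, 2)) = Pow(Add(12880, J), Rational(1, 2)))
Add(Add(-88475, Function('l')(-21)), 201081) = Add(Add(-88475, Pow(Add(12880, -21), Rational(1, 2))), 201081) = Add(Add(-88475, Pow(12859, Rational(1, 2))), 201081) = Add(112606, Pow(12859, Rational(1, 2)))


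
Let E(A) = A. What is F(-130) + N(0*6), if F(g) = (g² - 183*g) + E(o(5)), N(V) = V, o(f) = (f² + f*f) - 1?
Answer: 40739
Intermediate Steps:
o(f) = -1 + 2*f² (o(f) = (f² + f²) - 1 = 2*f² - 1 = -1 + 2*f²)
F(g) = 49 + g² - 183*g (F(g) = (g² - 183*g) + (-1 + 2*5²) = (g² - 183*g) + (-1 + 2*25) = (g² - 183*g) + (-1 + 50) = (g² - 183*g) + 49 = 49 + g² - 183*g)
F(-130) + N(0*6) = (49 + (-130)² - 183*(-130)) + 0*6 = (49 + 16900 + 23790) + 0 = 40739 + 0 = 40739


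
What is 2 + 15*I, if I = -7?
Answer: -103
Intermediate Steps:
2 + 15*I = 2 + 15*(-7) = 2 - 105 = -103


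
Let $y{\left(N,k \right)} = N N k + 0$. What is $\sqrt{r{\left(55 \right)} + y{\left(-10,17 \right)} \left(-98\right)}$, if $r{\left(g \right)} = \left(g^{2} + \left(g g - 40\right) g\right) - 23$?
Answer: $\sqrt{577} \approx 24.021$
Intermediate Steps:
$r{\left(g \right)} = -23 + g^{2} + g \left(-40 + g^{2}\right)$ ($r{\left(g \right)} = \left(g^{2} + \left(g^{2} - 40\right) g\right) - 23 = \left(g^{2} + \left(-40 + g^{2}\right) g\right) - 23 = \left(g^{2} + g \left(-40 + g^{2}\right)\right) - 23 = -23 + g^{2} + g \left(-40 + g^{2}\right)$)
$y{\left(N,k \right)} = k N^{2}$ ($y{\left(N,k \right)} = N^{2} k + 0 = k N^{2} + 0 = k N^{2}$)
$\sqrt{r{\left(55 \right)} + y{\left(-10,17 \right)} \left(-98\right)} = \sqrt{\left(-23 + 55^{2} + 55^{3} - 2200\right) + 17 \left(-10\right)^{2} \left(-98\right)} = \sqrt{\left(-23 + 3025 + 166375 - 2200\right) + 17 \cdot 100 \left(-98\right)} = \sqrt{167177 + 1700 \left(-98\right)} = \sqrt{167177 - 166600} = \sqrt{577}$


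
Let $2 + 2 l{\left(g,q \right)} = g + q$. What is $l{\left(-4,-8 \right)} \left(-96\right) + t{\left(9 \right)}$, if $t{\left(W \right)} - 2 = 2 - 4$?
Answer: $672$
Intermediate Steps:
$l{\left(g,q \right)} = -1 + \frac{g}{2} + \frac{q}{2}$ ($l{\left(g,q \right)} = -1 + \frac{g + q}{2} = -1 + \left(\frac{g}{2} + \frac{q}{2}\right) = -1 + \frac{g}{2} + \frac{q}{2}$)
$t{\left(W \right)} = 0$ ($t{\left(W \right)} = 2 + \left(2 - 4\right) = 2 - 2 = 0$)
$l{\left(-4,-8 \right)} \left(-96\right) + t{\left(9 \right)} = \left(-1 + \frac{1}{2} \left(-4\right) + \frac{1}{2} \left(-8\right)\right) \left(-96\right) + 0 = \left(-1 - 2 - 4\right) \left(-96\right) + 0 = \left(-7\right) \left(-96\right) + 0 = 672 + 0 = 672$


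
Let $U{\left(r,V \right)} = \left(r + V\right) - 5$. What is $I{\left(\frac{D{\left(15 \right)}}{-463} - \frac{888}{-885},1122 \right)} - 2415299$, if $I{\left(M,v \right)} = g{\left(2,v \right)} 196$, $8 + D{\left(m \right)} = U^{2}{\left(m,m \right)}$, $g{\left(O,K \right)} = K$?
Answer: $-2195387$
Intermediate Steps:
$U{\left(r,V \right)} = -5 + V + r$ ($U{\left(r,V \right)} = \left(V + r\right) - 5 = -5 + V + r$)
$D{\left(m \right)} = -8 + \left(-5 + 2 m\right)^{2}$ ($D{\left(m \right)} = -8 + \left(-5 + m + m\right)^{2} = -8 + \left(-5 + 2 m\right)^{2}$)
$I{\left(M,v \right)} = 196 v$ ($I{\left(M,v \right)} = v 196 = 196 v$)
$I{\left(\frac{D{\left(15 \right)}}{-463} - \frac{888}{-885},1122 \right)} - 2415299 = 196 \cdot 1122 - 2415299 = 219912 - 2415299 = -2195387$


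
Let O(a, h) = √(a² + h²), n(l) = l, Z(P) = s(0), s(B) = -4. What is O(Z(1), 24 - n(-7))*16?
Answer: 16*√977 ≈ 500.11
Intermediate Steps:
Z(P) = -4
O(Z(1), 24 - n(-7))*16 = √((-4)² + (24 - 1*(-7))²)*16 = √(16 + (24 + 7)²)*16 = √(16 + 31²)*16 = √(16 + 961)*16 = √977*16 = 16*√977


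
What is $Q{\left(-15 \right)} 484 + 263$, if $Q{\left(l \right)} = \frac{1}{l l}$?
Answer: $\frac{59659}{225} \approx 265.15$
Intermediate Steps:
$Q{\left(l \right)} = \frac{1}{l^{2}}$
$Q{\left(-15 \right)} 484 + 263 = \frac{1}{225} \cdot 484 + 263 = \frac{484}{225} + 263 = \frac{59659}{225}$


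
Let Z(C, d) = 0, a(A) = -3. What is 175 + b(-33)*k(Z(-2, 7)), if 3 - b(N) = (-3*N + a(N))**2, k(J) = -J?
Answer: 175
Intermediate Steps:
b(N) = 3 - (-3 - 3*N)**2 (b(N) = 3 - (-3*N - 3)**2 = 3 - (-3 - 3*N)**2)
175 + b(-33)*k(Z(-2, 7)) = 175 + (3 - 9*(1 - 33)**2)*(-1*0) = 175 + (3 - 9*(-32)**2)*0 = 175 + (3 - 9*1024)*0 = 175 + (3 - 9216)*0 = 175 - 9213*0 = 175 + 0 = 175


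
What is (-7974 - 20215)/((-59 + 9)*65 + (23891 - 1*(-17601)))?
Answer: -28189/38242 ≈ -0.73712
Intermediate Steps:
(-7974 - 20215)/((-59 + 9)*65 + (23891 - 1*(-17601))) = -28189/(-50*65 + (23891 + 17601)) = -28189/(-3250 + 41492) = -28189/38242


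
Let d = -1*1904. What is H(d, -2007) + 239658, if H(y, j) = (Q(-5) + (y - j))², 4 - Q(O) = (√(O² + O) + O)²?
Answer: 245502 + 2480*√5 ≈ 2.5105e+5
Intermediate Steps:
Q(O) = 4 - (O + √(O + O²))² (Q(O) = 4 - (√(O² + O) + O)² = 4 - (√(O + O²) + O)² = 4 - (O + √(O + O²))²)
d = -1904
H(y, j) = (4 + y - j - (-5 + 2*√5)²)² (H(y, j) = ((4 - (-5 + √(-5*(1 - 5)))²) + (y - j))² = ((4 - (-5 + √(-5*(-4)))²) + (y - j))² = ((4 - (-5 + √20)²) + (y - j))² = ((4 - (-5 + 2*√5)²) + (y - j))² = (4 + y - j - (-5 + 2*√5)²)²)
H(d, -2007) + 239658 = (-4 - 2007 + (5 - 2*√5)² - 1*(-1904))² + 239658 = (-4 - 2007 + (5 - 2*√5)² + 1904)² + 239658 = (-107 + (5 - 2*√5)²)² + 239658 = 239658 + (-107 + (5 - 2*√5)²)²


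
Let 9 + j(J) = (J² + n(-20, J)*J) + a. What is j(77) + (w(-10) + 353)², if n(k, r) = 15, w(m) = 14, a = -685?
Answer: 141079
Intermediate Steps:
j(J) = -694 + J² + 15*J (j(J) = -9 + ((J² + 15*J) - 685) = -9 + (-685 + J² + 15*J) = -694 + J² + 15*J)
j(77) + (w(-10) + 353)² = (-694 + 77² + 15*77) + (14 + 353)² = (-694 + 5929 + 1155) + 367² = 6390 + 134689 = 141079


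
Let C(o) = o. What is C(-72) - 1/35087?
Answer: -2526265/35087 ≈ -72.000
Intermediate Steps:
C(-72) - 1/35087 = -72 - 1/35087 = -2526265/35087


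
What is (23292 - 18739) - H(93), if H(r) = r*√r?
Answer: 4553 - 93*√93 ≈ 3656.1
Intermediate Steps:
H(r) = r^(3/2)
(23292 - 18739) - H(93) = (23292 - 18739) - 93^(3/2) = 4553 - 93*√93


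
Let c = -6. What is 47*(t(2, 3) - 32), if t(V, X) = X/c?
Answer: -3055/2 ≈ -1527.5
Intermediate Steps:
t(V, X) = -X/6 (t(V, X) = X/(-6) = X*(-1/6) = -X/6)
47*(t(2, 3) - 32) = 47*(-1/6*3 - 32) = 47*(-1/2 - 32) = 47*(-65/2) = -3055/2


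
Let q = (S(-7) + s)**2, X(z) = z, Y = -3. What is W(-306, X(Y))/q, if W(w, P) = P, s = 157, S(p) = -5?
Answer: -3/23104 ≈ -0.00012985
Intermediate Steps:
q = 23104 (q = (-5 + 157)**2 = 152**2 = 23104)
W(-306, X(Y))/q = -3/23104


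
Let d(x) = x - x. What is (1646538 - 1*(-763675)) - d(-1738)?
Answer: 2410213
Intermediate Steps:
d(x) = 0
(1646538 - 1*(-763675)) - d(-1738) = (1646538 - 1*(-763675)) - 1*0 = (1646538 + 763675) + 0 = 2410213 + 0 = 2410213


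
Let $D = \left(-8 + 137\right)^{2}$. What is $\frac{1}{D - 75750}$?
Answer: $- \frac{1}{59109} \approx -1.6918 \cdot 10^{-5}$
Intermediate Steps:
$D = 16641$ ($D = 129^{2} = 16641$)
$\frac{1}{D - 75750} = \frac{1}{16641 - 75750} = \frac{1}{-59109} = - \frac{1}{59109}$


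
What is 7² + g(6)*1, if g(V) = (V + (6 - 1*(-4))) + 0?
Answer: 65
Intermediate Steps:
g(V) = 10 + V (g(V) = (V + (6 + 4)) + 0 = (V + 10) + 0 = (10 + V) + 0 = 10 + V)
7² + g(6)*1 = 7² + (10 + 6)*1 = 49 + 16*1 = 49 + 16 = 65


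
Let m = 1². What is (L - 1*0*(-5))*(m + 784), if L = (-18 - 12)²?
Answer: 706500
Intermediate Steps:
m = 1
L = 900 (L = (-30)² = 900)
(L - 1*0*(-5))*(m + 784) = (900 - 1*0*(-5))*(1 + 784) = (900 + 0*(-5))*785 = (900 + 0)*785 = 900*785 = 706500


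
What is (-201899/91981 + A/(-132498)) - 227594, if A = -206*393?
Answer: -462295888012246/2031216423 ≈ -2.2760e+5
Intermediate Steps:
A = -80958
(-201899/91981 + A/(-132498)) - 227594 = (-201899/91981 - 80958/(-132498)) - 227594 = (-201899*1/91981 - 80958*(-1/132498)) - 227594 = (-201899/91981 + 13493/22083) - 227594 = -3217435984/2031216423 - 227594 = -462295888012246/2031216423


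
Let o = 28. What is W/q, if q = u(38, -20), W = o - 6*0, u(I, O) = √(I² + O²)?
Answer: 14*√461/461 ≈ 0.65205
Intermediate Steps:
W = 28 (W = 28 - 6*0 = 28 + 0 = 28)
q = 2*√461 (q = √(38² + (-20)²) = √(1444 + 400) = √1844 = 2*√461 ≈ 42.942)
W/q = 28/((2*√461)) = 28*(√461/922) = 14*√461/461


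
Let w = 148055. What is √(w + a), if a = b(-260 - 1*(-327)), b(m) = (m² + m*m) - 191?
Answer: √156842 ≈ 396.03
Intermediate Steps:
b(m) = -191 + 2*m² (b(m) = (m² + m²) - 191 = 2*m² - 191 = -191 + 2*m²)
a = 8787 (a = -191 + 2*(-260 - 1*(-327))² = -191 + 2*(-260 + 327)² = -191 + 2*67² = -191 + 2*4489 = -191 + 8978 = 8787)
√(w + a) = √(148055 + 8787) = √156842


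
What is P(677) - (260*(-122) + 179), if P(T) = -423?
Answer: 31118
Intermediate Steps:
P(677) - (260*(-122) + 179) = -423 - (260*(-122) + 179) = -423 - (-31720 + 179) = -423 - 1*(-31541) = -423 + 31541 = 31118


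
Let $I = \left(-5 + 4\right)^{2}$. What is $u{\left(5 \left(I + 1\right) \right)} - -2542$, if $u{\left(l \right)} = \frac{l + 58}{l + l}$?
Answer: $\frac{12727}{5} \approx 2545.4$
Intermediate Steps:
$I = 1$ ($I = \left(-1\right)^{2} = 1$)
$u{\left(l \right)} = \frac{58 + l}{2 l}$
$u{\left(5 \left(I + 1\right) \right)} - -2542 = \frac{58 + 5 \left(1 + 1\right)}{2 \cdot 5 \left(1 + 1\right)} - -2542 = \frac{58 + 5 \cdot 2}{2 \cdot 5 \cdot 2} + 2542 = \frac{58 + 10}{2 \cdot 10} + 2542 = \frac{1}{2} \cdot \frac{1}{10} \cdot 68 + 2542 = \frac{17}{5} + 2542 = \frac{12727}{5}$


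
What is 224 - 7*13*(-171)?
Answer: 15785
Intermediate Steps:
224 - 7*13*(-171) = 224 - 91*(-171) = 224 + 15561 = 15785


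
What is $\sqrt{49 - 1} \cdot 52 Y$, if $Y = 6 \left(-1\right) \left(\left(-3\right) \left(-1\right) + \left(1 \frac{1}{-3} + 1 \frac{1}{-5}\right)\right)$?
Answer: $- \frac{15392 \sqrt{3}}{5} \approx -5331.9$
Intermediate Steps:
$Y = - \frac{74}{5}$ ($Y = - 6 \left(3 + \left(1 \left(- \frac{1}{3}\right) + 1 \left(- \frac{1}{5}\right)\right)\right) = - 6 \left(3 - \frac{8}{15}\right) = \left(-6\right) \frac{37}{15} = - \frac{74}{5} \approx -14.8$)
$\sqrt{49 - 1} \cdot 52 Y = \sqrt{49 - 1} \cdot 52 \left(- \frac{74}{5}\right) = \sqrt{48} \cdot 52 \left(- \frac{74}{5}\right) = 4 \sqrt{3} \cdot 52 \left(- \frac{74}{5}\right) = 208 \sqrt{3} \left(- \frac{74}{5}\right) = - \frac{15392 \sqrt{3}}{5}$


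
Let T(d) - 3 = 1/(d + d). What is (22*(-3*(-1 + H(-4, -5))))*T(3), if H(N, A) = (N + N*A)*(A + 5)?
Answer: 209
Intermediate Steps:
H(N, A) = (5 + A)*(N + A*N) (H(N, A) = (N + A*N)*(5 + A) = (5 + A)*(N + A*N))
T(d) = 3 + 1/(2*d) (T(d) = 3 + 1/(d + d) = 3 + 1/(2*d))
(22*(-3*(-1 + H(-4, -5))))*T(3) = (22*(-3*(-1 - 4*(5 + (-5)² + 6*(-5)))))*(3 + (½)/3) = (22*(-3*(-1 - 4*(5 + 25 - 30))))*(3 + (½)*(⅓)) = (22*(-3*(-1 - 4*0)))*(3 + ⅙) = (22*(-3*(-1 + 0)))*(19/6) = (22*(-3*(-1)))*(19/6) = (22*3)*(19/6) = 66*(19/6) = 209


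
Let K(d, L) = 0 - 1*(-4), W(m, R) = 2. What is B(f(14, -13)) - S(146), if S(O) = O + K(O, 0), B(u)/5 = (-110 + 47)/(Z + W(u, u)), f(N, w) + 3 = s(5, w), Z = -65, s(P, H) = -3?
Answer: -145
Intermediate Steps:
f(N, w) = -6 (f(N, w) = -3 - 3 = -6)
K(d, L) = 4 (K(d, L) = 0 + 4 = 4)
B(u) = 5 (B(u) = 5*((-110 + 47)/(-65 + 2)) = 5*(-63/(-63)) = 5*(-63*(-1/63)) = 5*1 = 5)
S(O) = 4 + O (S(O) = O + 4 = 4 + O)
B(f(14, -13)) - S(146) = 5 - (4 + 146) = 5 - 1*150 = 5 - 150 = -145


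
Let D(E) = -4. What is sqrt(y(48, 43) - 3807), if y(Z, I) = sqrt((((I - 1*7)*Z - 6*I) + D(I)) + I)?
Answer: sqrt(-3807 + sqrt(1509)) ≈ 61.385*I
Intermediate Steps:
y(Z, I) = sqrt(-4 - 5*I + Z*(-7 + I)) (y(Z, I) = sqrt((((I - 1*7)*Z - 6*I) - 4) + I) = sqrt((((I - 7)*Z - 6*I) - 4) + I) = sqrt((((-7 + I)*Z - 6*I) - 4) + I) = sqrt(((Z*(-7 + I) - 6*I) - 4) + I) = sqrt(((-6*I + Z*(-7 + I)) - 4) + I) = sqrt((-4 - 6*I + Z*(-7 + I)) + I) = sqrt(-4 - 5*I + Z*(-7 + I)))
sqrt(y(48, 43) - 3807) = sqrt(sqrt(-4 - 7*48 - 5*43 + 43*48) - 3807) = sqrt(sqrt(-4 - 336 - 215 + 2064) - 3807) = sqrt(sqrt(1509) - 3807) = sqrt(-3807 + sqrt(1509))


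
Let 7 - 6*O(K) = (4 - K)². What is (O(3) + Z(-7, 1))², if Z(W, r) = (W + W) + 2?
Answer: 121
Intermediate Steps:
O(K) = 7/6 - (4 - K)²/6
Z(W, r) = 2 + 2*W (Z(W, r) = 2*W + 2 = 2 + 2*W)
(O(3) + Z(-7, 1))² = ((7/6 - (-4 + 3)²/6) + (2 + 2*(-7)))² = ((7/6 - ⅙*(-1)²) + (2 - 14))² = ((7/6 - ⅙*1) - 12)² = ((7/6 - ⅙) - 12)² = (1 - 12)² = (-11)² = 121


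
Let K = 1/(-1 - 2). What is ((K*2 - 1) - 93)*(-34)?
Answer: 9656/3 ≈ 3218.7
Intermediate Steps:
K = -1/3 (K = 1/(-3) = -1/3 ≈ -0.33333)
((K*2 - 1) - 93)*(-34) = ((-1/3*2 - 1) - 93)*(-34) = ((-2/3 - 1) - 93)*(-34) = (-5/3 - 93)*(-34) = -284/3*(-34) = 9656/3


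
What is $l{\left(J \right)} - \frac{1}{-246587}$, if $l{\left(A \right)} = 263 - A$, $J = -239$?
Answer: $\frac{123786675}{246587} \approx 502.0$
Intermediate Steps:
$l{\left(J \right)} - \frac{1}{-246587} = \left(263 - -239\right) - \frac{1}{-246587} = \left(263 + 239\right) - - \frac{1}{246587} = 502 + \frac{1}{246587} = \frac{123786675}{246587}$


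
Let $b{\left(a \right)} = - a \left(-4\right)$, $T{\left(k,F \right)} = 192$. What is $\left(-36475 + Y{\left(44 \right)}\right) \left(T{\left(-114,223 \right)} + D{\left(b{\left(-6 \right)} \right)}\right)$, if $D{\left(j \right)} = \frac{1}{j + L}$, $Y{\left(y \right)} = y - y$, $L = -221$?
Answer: $- \frac{343149505}{49} \approx -7.003 \cdot 10^{6}$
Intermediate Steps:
$Y{\left(y \right)} = 0$
$b{\left(a \right)} = 4 a$
$D{\left(j \right)} = \frac{1}{-221 + j}$ ($D{\left(j \right)} = \frac{1}{j - 221} = \frac{1}{-221 + j}$)
$\left(-36475 + Y{\left(44 \right)}\right) \left(T{\left(-114,223 \right)} + D{\left(b{\left(-6 \right)} \right)}\right) = \left(-36475 + 0\right) \left(192 + \frac{1}{-221 + 4 \left(-6\right)}\right) = - 36475 \left(192 + \frac{1}{-221 - 24}\right) = - 36475 \left(192 + \frac{1}{-245}\right) = - 36475 \left(192 - \frac{1}{245}\right) = \left(-36475\right) \frac{47039}{245} = - \frac{343149505}{49}$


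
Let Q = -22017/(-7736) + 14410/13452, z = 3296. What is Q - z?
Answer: -85647377617/26016168 ≈ -3292.1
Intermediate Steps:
Q = 101912111/26016168 (Q = -22017*(-1/7736) + 14410*(1/13452) = 22017/7736 + 7205/6726 = 101912111/26016168 ≈ 3.9173)
Q - z = 101912111/26016168 - 1*3296 = 101912111/26016168 - 3296 = -85647377617/26016168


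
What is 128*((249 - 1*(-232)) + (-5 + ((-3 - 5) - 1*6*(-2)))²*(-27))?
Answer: 58112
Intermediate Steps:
128*((249 - 1*(-232)) + (-5 + ((-3 - 5) - 1*6*(-2)))²*(-27)) = 128*((249 + 232) + (-5 + (-8 - 6*(-2)))²*(-27)) = 128*(481 + (-5 + (-8 + 12))²*(-27)) = 128*(481 + (-5 + 4)²*(-27)) = 128*(481 + (-1)²*(-27)) = 128*(481 + 1*(-27)) = 128*(481 - 27) = 128*454 = 58112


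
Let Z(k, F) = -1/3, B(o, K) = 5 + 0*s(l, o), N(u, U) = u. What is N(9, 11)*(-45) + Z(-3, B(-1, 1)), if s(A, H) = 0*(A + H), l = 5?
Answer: -1216/3 ≈ -405.33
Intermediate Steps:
s(A, H) = 0
B(o, K) = 5 (B(o, K) = 5 + 0*0 = 5 + 0 = 5)
Z(k, F) = -1/3 (Z(k, F) = -1*1/3 = -1/3)
N(9, 11)*(-45) + Z(-3, B(-1, 1)) = 9*(-45) - 1/3 = -405 - 1/3 = -1216/3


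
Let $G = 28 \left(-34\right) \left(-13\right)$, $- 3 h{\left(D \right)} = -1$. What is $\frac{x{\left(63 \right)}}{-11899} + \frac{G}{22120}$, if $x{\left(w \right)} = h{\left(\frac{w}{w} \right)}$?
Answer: $\frac{7888642}{14100315} \approx 0.55947$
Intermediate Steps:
$h{\left(D \right)} = \frac{1}{3}$ ($h{\left(D \right)} = \left(- \frac{1}{3}\right) \left(-1\right) = \frac{1}{3}$)
$G = 12376$ ($G = \left(-952\right) \left(-13\right) = 12376$)
$x{\left(w \right)} = \frac{1}{3}$
$\frac{x{\left(63 \right)}}{-11899} + \frac{G}{22120} = \frac{1}{3 \left(-11899\right)} + \frac{12376}{22120} = \frac{1}{3} \left(- \frac{1}{11899}\right) + 12376 \cdot \frac{1}{22120} = - \frac{1}{35697} + \frac{221}{395} = \frac{7888642}{14100315}$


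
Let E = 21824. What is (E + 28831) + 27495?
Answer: 78150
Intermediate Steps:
(E + 28831) + 27495 = (21824 + 28831) + 27495 = 50655 + 27495 = 78150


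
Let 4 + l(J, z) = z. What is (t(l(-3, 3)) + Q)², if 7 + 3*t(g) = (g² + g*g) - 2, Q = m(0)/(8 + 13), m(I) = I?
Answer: 49/9 ≈ 5.4444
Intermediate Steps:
l(J, z) = -4 + z
Q = 0 (Q = 0/(8 + 13) = 0/21 = 0*(1/21) = 0)
t(g) = -3 + 2*g²/3 (t(g) = -7/3 + ((g² + g*g) - 2)/3 = -7/3 + ((g² + g²) - 2)/3 = -7/3 + (2*g² - 2)/3 = -7/3 + (-2 + 2*g²)/3 = -7/3 + (-⅔ + 2*g²/3) = -3 + 2*g²/3)
(t(l(-3, 3)) + Q)² = ((-3 + 2*(-4 + 3)²/3) + 0)² = ((-3 + (⅔)*(-1)²) + 0)² = ((-3 + (⅔)*1) + 0)² = ((-3 + ⅔) + 0)² = (-7/3 + 0)² = (-7/3)² = 49/9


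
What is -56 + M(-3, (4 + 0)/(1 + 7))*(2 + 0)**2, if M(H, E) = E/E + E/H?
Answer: -158/3 ≈ -52.667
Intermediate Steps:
M(H, E) = 1 + E/H
-56 + M(-3, (4 + 0)/(1 + 7))*(2 + 0)**2 = -56 + (((4 + 0)/(1 + 7) - 3)/(-3))*(2 + 0)**2 = -56 - (4/8 - 3)/3*2**2 = -56 - (4*(1/8) - 3)/3*4 = -56 - (1/2 - 3)/3*4 = -56 - 1/3*(-5/2)*4 = -56 + (5/6)*4 = -56 + 10/3 = -158/3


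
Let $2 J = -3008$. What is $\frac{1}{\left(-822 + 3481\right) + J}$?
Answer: $\frac{1}{1155} \approx 0.0008658$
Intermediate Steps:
$J = -1504$ ($J = \frac{1}{2} \left(-3008\right) = -1504$)
$\frac{1}{\left(-822 + 3481\right) + J} = \frac{1}{\left(-822 + 3481\right) - 1504} = \frac{1}{2659 - 1504} = \frac{1}{1155}$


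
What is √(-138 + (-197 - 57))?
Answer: 14*I*√2 ≈ 19.799*I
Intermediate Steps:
√(-138 + (-197 - 57)) = √(-138 - 254) = √(-392) = 14*I*√2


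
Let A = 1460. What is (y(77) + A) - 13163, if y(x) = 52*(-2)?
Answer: -11807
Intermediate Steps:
y(x) = -104
(y(77) + A) - 13163 = (-104 + 1460) - 13163 = 1356 - 13163 = -11807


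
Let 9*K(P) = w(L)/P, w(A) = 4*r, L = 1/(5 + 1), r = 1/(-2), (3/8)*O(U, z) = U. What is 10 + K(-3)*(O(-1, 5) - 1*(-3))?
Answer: 812/81 ≈ 10.025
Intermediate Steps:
O(U, z) = 8*U/3
r = -½ ≈ -0.50000
L = ⅙ (L = 1/6 = ⅙ ≈ 0.16667)
w(A) = -2 (w(A) = 4*(-½) = -2)
K(P) = -2/(9*P) (K(P) = (-2/P)/9 = -2/(9*P))
10 + K(-3)*(O(-1, 5) - 1*(-3)) = 10 + (-2/9/(-3))*((8/3)*(-1) - 1*(-3)) = 10 + (-2/9*(-⅓))*(-8/3 + 3) = 10 + (2/27)*(⅓) = 10 + 2/81 = 812/81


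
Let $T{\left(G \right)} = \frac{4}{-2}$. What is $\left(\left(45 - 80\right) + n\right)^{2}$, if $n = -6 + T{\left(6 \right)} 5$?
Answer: $2601$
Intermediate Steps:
$T{\left(G \right)} = -2$ ($T{\left(G \right)} = 4 \left(- \frac{1}{2}\right) = -2$)
$n = -16$ ($n = -6 - 10 = -16$)
$\left(\left(45 - 80\right) + n\right)^{2} = \left(\left(45 - 80\right) - 16\right)^{2} = \left(-35 - 16\right)^{2} = \left(-51\right)^{2} = 2601$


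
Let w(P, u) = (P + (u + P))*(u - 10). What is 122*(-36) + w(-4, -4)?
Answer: -4224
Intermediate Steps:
w(P, u) = (-10 + u)*(u + 2*P) (w(P, u) = (P + (P + u))*(-10 + u) = (u + 2*P)*(-10 + u) = (-10 + u)*(u + 2*P))
122*(-36) + w(-4, -4) = 122*(-36) + ((-4)² - 20*(-4) - 10*(-4) + 2*(-4)*(-4)) = -4392 + (16 + 80 + 40 + 32) = -4392 + 168 = -4224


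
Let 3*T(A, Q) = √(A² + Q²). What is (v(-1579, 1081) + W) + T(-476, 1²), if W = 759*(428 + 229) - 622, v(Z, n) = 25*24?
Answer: 498641 + √226577/3 ≈ 4.9880e+5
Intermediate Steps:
v(Z, n) = 600
T(A, Q) = √(A² + Q²)/3
W = 498041 (W = 759*657 - 622 = 498663 - 622 = 498041)
(v(-1579, 1081) + W) + T(-476, 1²) = (600 + 498041) + √((-476)² + (1²)²)/3 = 498641 + √(226576 + 1²)/3 = 498641 + √(226576 + 1)/3 = 498641 + √226577/3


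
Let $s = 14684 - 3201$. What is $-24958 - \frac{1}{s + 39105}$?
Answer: $- \frac{1262575305}{50588} \approx -24958.0$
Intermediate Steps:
$s = 11483$ ($s = 14684 - 3201 = 11483$)
$-24958 - \frac{1}{s + 39105} = -24958 - \frac{1}{11483 + 39105} = -24958 - \frac{1}{50588} = - \frac{1262575305}{50588}$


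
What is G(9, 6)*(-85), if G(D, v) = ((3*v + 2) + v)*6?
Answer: -13260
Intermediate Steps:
G(D, v) = 12 + 24*v (G(D, v) = ((2 + 3*v) + v)*6 = (2 + 4*v)*6 = 12 + 24*v)
G(9, 6)*(-85) = (12 + 24*6)*(-85) = (12 + 144)*(-85) = 156*(-85) = -13260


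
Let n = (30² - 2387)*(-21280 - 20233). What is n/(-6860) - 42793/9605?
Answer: -118641717347/13178060 ≈ -9003.0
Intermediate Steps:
n = 61729831 (n = (900 - 2387)*(-41513) = -1487*(-41513) = 61729831)
n/(-6860) - 42793/9605 = 61729831/(-6860) - 42793/9605 = 61729831*(-1/6860) - 42793*1/9605 = -61729831/6860 - 42793/9605 = -118641717347/13178060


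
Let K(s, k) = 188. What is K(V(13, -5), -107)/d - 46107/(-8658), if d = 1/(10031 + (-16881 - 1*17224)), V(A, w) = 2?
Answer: -4353922221/962 ≈ -4.5259e+6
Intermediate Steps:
d = -1/24074 (d = 1/(10031 + (-16881 - 17224)) = 1/(10031 - 34105) = 1/(-24074) = -1/24074 ≈ -4.1539e-5)
K(V(13, -5), -107)/d - 46107/(-8658) = 188/(-1/24074) - 46107/(-8658) = 188*(-24074) - 46107*(-1/8658) = -4525912 + 5123/962 = -4353922221/962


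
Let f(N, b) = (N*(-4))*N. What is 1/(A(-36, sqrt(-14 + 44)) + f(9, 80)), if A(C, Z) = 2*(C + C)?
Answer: -1/468 ≈ -0.0021368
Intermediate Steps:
f(N, b) = -4*N**2 (f(N, b) = (-4*N)*N = -4*N**2)
A(C, Z) = 4*C (A(C, Z) = 2*(2*C) = 4*C)
1/(A(-36, sqrt(-14 + 44)) + f(9, 80)) = 1/(4*(-36) - 4*9**2) = 1/(-144 - 4*81) = 1/(-144 - 324) = 1/(-468) = -1/468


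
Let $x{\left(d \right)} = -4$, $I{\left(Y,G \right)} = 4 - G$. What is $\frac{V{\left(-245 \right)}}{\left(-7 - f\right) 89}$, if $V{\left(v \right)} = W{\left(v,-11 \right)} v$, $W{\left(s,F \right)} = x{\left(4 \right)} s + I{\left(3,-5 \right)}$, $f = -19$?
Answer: $- \frac{242305}{1068} \approx -226.88$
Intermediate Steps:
$W{\left(s,F \right)} = 9 - 4 s$ ($W{\left(s,F \right)} = - 4 s + \left(4 - -5\right) = - 4 s + \left(4 + 5\right) = - 4 s + 9 = 9 - 4 s$)
$V{\left(v \right)} = v \left(9 - 4 v\right)$ ($V{\left(v \right)} = \left(9 - 4 v\right) v = v \left(9 - 4 v\right)$)
$\frac{V{\left(-245 \right)}}{\left(-7 - f\right) 89} = \frac{\left(-245\right) \left(9 - -980\right)}{\left(-7 - -19\right) 89} = \frac{\left(-245\right) \left(9 + 980\right)}{\left(-7 + 19\right) 89} = \frac{\left(-245\right) 989}{12 \cdot 89} = - \frac{242305}{1068}$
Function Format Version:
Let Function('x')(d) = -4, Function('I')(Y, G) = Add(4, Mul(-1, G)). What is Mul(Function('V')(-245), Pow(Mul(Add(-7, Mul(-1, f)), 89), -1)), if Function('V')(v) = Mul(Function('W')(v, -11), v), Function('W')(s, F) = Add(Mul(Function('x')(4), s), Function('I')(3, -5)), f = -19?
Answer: Rational(-242305, 1068) ≈ -226.88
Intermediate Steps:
Function('W')(s, F) = Add(9, Mul(-4, s)) (Function('W')(s, F) = Add(Mul(-4, s), Add(4, Mul(-1, -5))) = Add(Mul(-4, s), Add(4, 5)) = Add(Mul(-4, s), 9) = Add(9, Mul(-4, s)))
Function('V')(v) = Mul(v, Add(9, Mul(-4, v))) (Function('V')(v) = Mul(Add(9, Mul(-4, v)), v) = Mul(v, Add(9, Mul(-4, v))))
Mul(Function('V')(-245), Pow(Mul(Add(-7, Mul(-1, f)), 89), -1)) = Mul(Mul(-245, Add(9, Mul(-4, -245))), Pow(Mul(Add(-7, Mul(-1, -19)), 89), -1)) = Mul(Mul(-245, Add(9, 980)), Pow(Mul(Add(-7, 19), 89), -1)) = Mul(Mul(-245, 989), Pow(Mul(12, 89), -1)) = Mul(-242305, Pow(1068, -1)) = Mul(-242305, Rational(1, 1068)) = Rational(-242305, 1068)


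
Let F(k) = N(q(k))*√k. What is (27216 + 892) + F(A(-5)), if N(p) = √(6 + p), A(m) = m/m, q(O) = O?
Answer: 28108 + √7 ≈ 28111.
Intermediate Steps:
A(m) = 1
F(k) = √k*√(6 + k) (F(k) = √(6 + k)*√k = √k*√(6 + k))
(27216 + 892) + F(A(-5)) = (27216 + 892) + √1*√(6 + 1) = 28108 + 1*√7 = 28108 + √7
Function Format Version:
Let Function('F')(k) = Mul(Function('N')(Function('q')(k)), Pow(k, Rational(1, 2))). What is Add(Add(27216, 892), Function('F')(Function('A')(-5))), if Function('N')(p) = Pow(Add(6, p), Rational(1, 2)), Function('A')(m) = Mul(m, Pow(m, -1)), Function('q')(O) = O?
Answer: Add(28108, Pow(7, Rational(1, 2))) ≈ 28111.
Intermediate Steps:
Function('A')(m) = 1
Function('F')(k) = Mul(Pow(k, Rational(1, 2)), Pow(Add(6, k), Rational(1, 2))) (Function('F')(k) = Mul(Pow(Add(6, k), Rational(1, 2)), Pow(k, Rational(1, 2))) = Mul(Pow(k, Rational(1, 2)), Pow(Add(6, k), Rational(1, 2))))
Add(Add(27216, 892), Function('F')(Function('A')(-5))) = Add(Add(27216, 892), Mul(Pow(1, Rational(1, 2)), Pow(Add(6, 1), Rational(1, 2)))) = Add(28108, Mul(1, Pow(7, Rational(1, 2)))) = Add(28108, Pow(7, Rational(1, 2)))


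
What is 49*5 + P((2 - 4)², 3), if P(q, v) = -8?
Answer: 237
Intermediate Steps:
49*5 + P((2 - 4)², 3) = 49*5 - 8 = 245 - 8 = 237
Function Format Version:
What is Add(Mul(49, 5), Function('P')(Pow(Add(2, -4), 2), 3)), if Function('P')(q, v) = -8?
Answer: 237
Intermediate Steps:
Add(Mul(49, 5), Function('P')(Pow(Add(2, -4), 2), 3)) = Add(Mul(49, 5), -8) = Add(245, -8) = 237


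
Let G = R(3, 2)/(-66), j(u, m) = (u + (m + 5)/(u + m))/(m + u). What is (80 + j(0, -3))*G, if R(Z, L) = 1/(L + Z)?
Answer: -361/1485 ≈ -0.24310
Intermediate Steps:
j(u, m) = (u + (5 + m)/(m + u))/(m + u)
G = -1/330 (G = 1/((2 + 3)*(-66)) = -1/66/5 = (⅕)*(-1/66) = -1/330 ≈ -0.0030303)
(80 + j(0, -3))*G = (80 + (5 - 3 + 0² - 3*0)/(-3 + 0)²)*(-1/330) = (80 + (5 - 3 + 0 + 0)/(-3)²)*(-1/330) = (80 + (⅑)*2)*(-1/330) = (80 + 2/9)*(-1/330) = (722/9)*(-1/330) = -361/1485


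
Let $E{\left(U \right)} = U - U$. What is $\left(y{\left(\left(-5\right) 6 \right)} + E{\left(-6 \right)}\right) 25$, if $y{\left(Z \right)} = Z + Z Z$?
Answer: $21750$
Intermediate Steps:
$y{\left(Z \right)} = Z + Z^{2}$
$E{\left(U \right)} = 0$
$\left(y{\left(\left(-5\right) 6 \right)} + E{\left(-6 \right)}\right) 25 = \left(\left(-5\right) 6 \left(1 - 30\right) + 0\right) 25 = \left(- 30 \left(1 - 30\right) + 0\right) 25 = \left(\left(-30\right) \left(-29\right) + 0\right) 25 = \left(870 + 0\right) 25 = 870 \cdot 25 = 21750$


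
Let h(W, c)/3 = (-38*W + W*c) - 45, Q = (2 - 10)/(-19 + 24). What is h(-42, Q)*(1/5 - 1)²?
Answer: 388368/125 ≈ 3106.9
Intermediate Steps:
Q = -8/5 ≈ -1.6000
h(W, c) = -135 - 114*W + 3*W*c (h(W, c) = 3*((-38*W + W*c) - 45) = 3*(-45 - 38*W + W*c) = -135 - 114*W + 3*W*c)
h(-42, Q)*(1/5 - 1)² = (-135 - 114*(-42) + 3*(-42)*(-8/5))*(1/5 - 1)² = (-135 + 4788 + 1008/5)*(⅕ - 1)² = 24273*(-⅘)²/5 = (24273/5)*(16/25) = 388368/125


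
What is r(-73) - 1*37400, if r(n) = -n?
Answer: -37327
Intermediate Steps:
r(-73) - 1*37400 = -1*(-73) - 1*37400 = 73 - 37400 = -37327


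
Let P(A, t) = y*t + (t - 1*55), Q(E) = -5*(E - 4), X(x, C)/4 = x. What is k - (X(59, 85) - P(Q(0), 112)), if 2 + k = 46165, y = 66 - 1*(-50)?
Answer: 58976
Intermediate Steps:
X(x, C) = 4*x
Q(E) = 20 - 5*E (Q(E) = -5*(-4 + E) = 20 - 5*E)
y = 116 (y = 66 + 50 = 116)
P(A, t) = -55 + 117*t (P(A, t) = 116*t + (t - 1*55) = 116*t + (t - 55) = 116*t + (-55 + t) = -55 + 117*t)
k = 46163 (k = -2 + 46165 = 46163)
k - (X(59, 85) - P(Q(0), 112)) = 46163 - (4*59 - (-55 + 117*112)) = 46163 - (236 - (-55 + 13104)) = 46163 - (236 - 1*13049) = 46163 - (236 - 13049) = 46163 - 1*(-12813) = 46163 + 12813 = 58976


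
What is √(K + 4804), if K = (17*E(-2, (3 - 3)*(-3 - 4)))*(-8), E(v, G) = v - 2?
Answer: 2*√1337 ≈ 73.130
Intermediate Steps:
E(v, G) = -2 + v
K = 544 (K = (17*(-2 - 2))*(-8) = (17*(-4))*(-8) = -68*(-8) = 544)
√(K + 4804) = √(544 + 4804) = √5348 = 2*√1337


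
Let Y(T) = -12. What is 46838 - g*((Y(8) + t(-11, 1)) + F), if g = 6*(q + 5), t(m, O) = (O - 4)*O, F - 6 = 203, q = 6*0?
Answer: 41018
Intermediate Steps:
q = 0
F = 209 (F = 6 + 203 = 209)
t(m, O) = O*(-4 + O) (t(m, O) = (-4 + O)*O = O*(-4 + O))
g = 30 (g = 6*(0 + 5) = 6*5 = 30)
46838 - g*((Y(8) + t(-11, 1)) + F) = 46838 - 30*((-12 + 1*(-4 + 1)) + 209) = 46838 - 30*((-12 + 1*(-3)) + 209) = 46838 - 30*((-12 - 3) + 209) = 46838 - 30*(-15 + 209) = 46838 - 30*194 = 46838 - 1*5820 = 46838 - 5820 = 41018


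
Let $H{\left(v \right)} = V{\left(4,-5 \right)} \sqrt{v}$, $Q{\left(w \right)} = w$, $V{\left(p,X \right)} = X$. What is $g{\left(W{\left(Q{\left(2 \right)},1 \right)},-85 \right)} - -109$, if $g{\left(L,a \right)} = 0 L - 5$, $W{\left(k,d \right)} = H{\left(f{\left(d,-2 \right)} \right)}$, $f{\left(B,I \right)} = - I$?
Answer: $104$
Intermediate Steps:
$H{\left(v \right)} = - 5 \sqrt{v}$
$W{\left(k,d \right)} = - 5 \sqrt{2}$ ($W{\left(k,d \right)} = - 5 \sqrt{\left(-1\right) \left(-2\right)} = - 5 \sqrt{2}$)
$g{\left(L,a \right)} = -5$ ($g{\left(L,a \right)} = 0 - 5 = -5$)
$g{\left(W{\left(Q{\left(2 \right)},1 \right)},-85 \right)} - -109 = -5 - -109 = -5 + 109 = 104$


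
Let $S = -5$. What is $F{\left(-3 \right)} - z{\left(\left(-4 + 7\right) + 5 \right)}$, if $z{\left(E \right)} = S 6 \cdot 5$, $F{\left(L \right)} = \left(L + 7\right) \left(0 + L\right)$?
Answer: $138$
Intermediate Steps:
$F{\left(L \right)} = L \left(7 + L\right)$ ($F{\left(L \right)} = \left(7 + L\right) L = L \left(7 + L\right)$)
$z{\left(E \right)} = -150$ ($z{\left(E \right)} = \left(-5\right) 6 \cdot 5 = \left(-30\right) 5 = -150$)
$F{\left(-3 \right)} - z{\left(\left(-4 + 7\right) + 5 \right)} = - 3 \left(7 - 3\right) - -150 = \left(-3\right) 4 + 150 = -12 + 150 = 138$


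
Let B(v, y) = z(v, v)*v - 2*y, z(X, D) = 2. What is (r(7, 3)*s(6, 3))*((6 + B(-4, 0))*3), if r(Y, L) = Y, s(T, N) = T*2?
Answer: -504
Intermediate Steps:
B(v, y) = -2*y + 2*v (B(v, y) = 2*v - 2*y = -2*y + 2*v)
s(T, N) = 2*T
(r(7, 3)*s(6, 3))*((6 + B(-4, 0))*3) = (7*(2*6))*((6 + (-2*0 + 2*(-4)))*3) = (7*12)*((6 + (0 - 8))*3) = 84*((6 - 8)*3) = 84*(-2*3) = 84*(-6) = -504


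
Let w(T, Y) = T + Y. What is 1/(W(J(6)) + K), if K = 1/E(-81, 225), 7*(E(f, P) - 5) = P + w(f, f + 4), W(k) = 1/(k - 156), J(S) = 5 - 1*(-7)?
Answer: 2448/151 ≈ 16.212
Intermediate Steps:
J(S) = 12 (J(S) = 5 + 7 = 12)
W(k) = 1/(-156 + k)
E(f, P) = 39/7 + P/7 + 2*f/7 (E(f, P) = 5 + (P + (f + (f + 4)))/7 = 5 + (P + (f + (4 + f)))/7 = 5 + (P + (4 + 2*f))/7 = 5 + (4 + P + 2*f)/7 = 5 + (4/7 + P/7 + 2*f/7) = 39/7 + P/7 + 2*f/7)
K = 7/102 (K = 1/(39/7 + (1/7)*225 + (2/7)*(-81)) = 1/(39/7 + 225/7 - 162/7) = 1/(102/7) = 7/102 ≈ 0.068627)
1/(W(J(6)) + K) = 1/(1/(-156 + 12) + 7/102) = 1/(1/(-144) + 7/102) = 1/(-1/144 + 7/102) = 1/(151/2448) = 2448/151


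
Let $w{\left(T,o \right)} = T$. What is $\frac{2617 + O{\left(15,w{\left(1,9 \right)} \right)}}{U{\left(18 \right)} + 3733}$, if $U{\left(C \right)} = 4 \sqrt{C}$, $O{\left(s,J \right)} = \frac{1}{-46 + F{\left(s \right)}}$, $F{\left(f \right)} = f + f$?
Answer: $\frac{156304443}{222960016} - \frac{125613 \sqrt{2}}{55740004} \approx 0.69785$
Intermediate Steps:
$F{\left(f \right)} = 2 f$
$O{\left(s,J \right)} = \frac{1}{-46 + 2 s}$
$\frac{2617 + O{\left(15,w{\left(1,9 \right)} \right)}}{U{\left(18 \right)} + 3733} = \frac{2617 + \frac{1}{2 \left(-23 + 15\right)}}{4 \sqrt{18} + 3733} = \frac{2617 + \frac{1}{2 \left(-8\right)}}{4 \cdot 3 \sqrt{2} + 3733} = \frac{2617 + \frac{1}{2} \left(- \frac{1}{8}\right)}{12 \sqrt{2} + 3733} = \frac{2617 - \frac{1}{16}}{3733 + 12 \sqrt{2}} = \frac{41871}{16 \left(3733 + 12 \sqrt{2}\right)}$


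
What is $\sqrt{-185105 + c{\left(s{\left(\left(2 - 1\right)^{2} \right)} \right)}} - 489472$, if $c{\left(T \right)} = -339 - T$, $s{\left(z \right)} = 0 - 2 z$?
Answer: $-489472 + i \sqrt{185442} \approx -4.8947 \cdot 10^{5} + 430.63 i$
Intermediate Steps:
$s{\left(z \right)} = - 2 z$
$\sqrt{-185105 + c{\left(s{\left(\left(2 - 1\right)^{2} \right)} \right)}} - 489472 = \sqrt{-185105 - \left(339 - 2 \left(2 - 1\right)^{2}\right)} - 489472 = \sqrt{-185105 - \left(339 - 2 \cdot 1^{2}\right)} - 489472 = \sqrt{-185105 - \left(339 - 2\right)} - 489472 = \sqrt{-185105 - 337} - 489472 = \sqrt{-185442} - 489472 = i \sqrt{185442} - 489472 = -489472 + i \sqrt{185442}$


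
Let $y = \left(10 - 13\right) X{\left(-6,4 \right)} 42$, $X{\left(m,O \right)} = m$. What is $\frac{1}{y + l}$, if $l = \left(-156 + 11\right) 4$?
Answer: $\frac{1}{176} \approx 0.0056818$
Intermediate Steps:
$l = -580$ ($l = \left(-145\right) 4 = -580$)
$y = 756$ ($y = \left(10 - 13\right) \left(-6\right) 42 = \left(-3\right) \left(-6\right) 42 = 18 \cdot 42 = 756$)
$\frac{1}{y + l} = \frac{1}{756 - 580} = \frac{1}{176}$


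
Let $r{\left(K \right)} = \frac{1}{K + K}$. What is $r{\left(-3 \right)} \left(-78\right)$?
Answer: $13$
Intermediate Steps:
$r{\left(K \right)} = \frac{1}{2 K}$
$r{\left(-3 \right)} \left(-78\right) = \frac{1}{2 \left(-3\right)} \left(-78\right) = \frac{1}{2} \left(- \frac{1}{3}\right) \left(-78\right) = \left(- \frac{1}{6}\right) \left(-78\right) = 13$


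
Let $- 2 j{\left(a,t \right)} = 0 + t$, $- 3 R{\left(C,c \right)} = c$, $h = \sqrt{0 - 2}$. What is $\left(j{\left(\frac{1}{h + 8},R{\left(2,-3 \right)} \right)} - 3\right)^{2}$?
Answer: $\frac{49}{4} \approx 12.25$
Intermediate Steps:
$h = i \sqrt{2}$ ($h = \sqrt{-2} = i \sqrt{2} \approx 1.4142 i$)
$R{\left(C,c \right)} = - \frac{c}{3}$
$j{\left(a,t \right)} = - \frac{t}{2}$ ($j{\left(a,t \right)} = - \frac{0 + t}{2} = - \frac{t}{2}$)
$\left(j{\left(\frac{1}{h + 8},R{\left(2,-3 \right)} \right)} - 3\right)^{2} = \left(- \frac{\left(- \frac{1}{3}\right) \left(-3\right)}{2} - 3\right)^{2} = \left(\left(- \frac{1}{2}\right) 1 - 3\right)^{2} = \left(- \frac{1}{2} - 3\right)^{2} = \left(- \frac{7}{2}\right)^{2} = \frac{49}{4}$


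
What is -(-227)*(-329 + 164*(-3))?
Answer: -186367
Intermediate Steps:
-(-227)*(-329 + 164*(-3)) = -(-227)*(-329 - 492) = -(-227)*(-821) = -1*186367 = -186367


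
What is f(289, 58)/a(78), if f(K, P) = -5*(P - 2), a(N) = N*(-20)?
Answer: 7/39 ≈ 0.17949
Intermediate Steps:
a(N) = -20*N
f(K, P) = 10 - 5*P (f(K, P) = -5*(-2 + P) = 10 - 5*P)
f(289, 58)/a(78) = (10 - 5*58)/((-20*78)) = (10 - 290)/(-1560) = -280*(-1/1560) = 7/39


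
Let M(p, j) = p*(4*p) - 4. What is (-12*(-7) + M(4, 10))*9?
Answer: 1296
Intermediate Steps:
M(p, j) = -4 + 4*p² (M(p, j) = 4*p² - 4 = -4 + 4*p²)
(-12*(-7) + M(4, 10))*9 = (-12*(-7) + (-4 + 4*4²))*9 = (84 + (-4 + 4*16))*9 = (84 + (-4 + 64))*9 = (84 + 60)*9 = 144*9 = 1296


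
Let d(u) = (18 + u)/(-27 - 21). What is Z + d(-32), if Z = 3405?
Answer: 81727/24 ≈ 3405.3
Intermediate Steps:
d(u) = -3/8 - u/48 (d(u) = (18 + u)/(-48) = (18 + u)*(-1/48) = -3/8 - u/48)
Z + d(-32) = 3405 + (-3/8 - 1/48*(-32)) = 3405 + (-3/8 + 2/3) = 3405 + 7/24 = 81727/24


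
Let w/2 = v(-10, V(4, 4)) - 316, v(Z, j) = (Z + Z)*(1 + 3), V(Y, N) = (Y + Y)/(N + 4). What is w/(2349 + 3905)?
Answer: -396/3127 ≈ -0.12664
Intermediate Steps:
V(Y, N) = 2*Y/(4 + N) (V(Y, N) = (2*Y)/(4 + N) = 2*Y/(4 + N))
v(Z, j) = 8*Z (v(Z, j) = (2*Z)*4 = 8*Z)
w = -792 (w = 2*(8*(-10) - 316) = 2*(-80 - 316) = 2*(-396) = -792)
w/(2349 + 3905) = -792/(2349 + 3905) = -792/6254 = -792*1/6254 = -396/3127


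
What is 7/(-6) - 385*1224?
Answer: -2827447/6 ≈ -4.7124e+5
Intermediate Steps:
7/(-6) - 385*1224 = 7*(-1/6) - 471240 = -7/6 - 471240 = -2827447/6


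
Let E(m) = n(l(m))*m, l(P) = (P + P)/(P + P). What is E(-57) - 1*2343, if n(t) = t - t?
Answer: -2343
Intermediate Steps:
l(P) = 1 (l(P) = (2*P)/((2*P)) = (2*P)*(1/(2*P)) = 1)
n(t) = 0
E(m) = 0 (E(m) = 0*m = 0)
E(-57) - 1*2343 = 0 - 1*2343 = 0 - 2343 = -2343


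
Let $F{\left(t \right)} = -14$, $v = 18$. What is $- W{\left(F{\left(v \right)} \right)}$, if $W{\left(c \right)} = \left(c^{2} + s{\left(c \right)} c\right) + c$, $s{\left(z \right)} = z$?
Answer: $-378$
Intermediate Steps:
$W{\left(c \right)} = c + 2 c^{2}$ ($W{\left(c \right)} = \left(c^{2} + c c\right) + c = \left(c^{2} + c^{2}\right) + c = 2 c^{2} + c = c + 2 c^{2}$)
$- W{\left(F{\left(v \right)} \right)} = - \left(-14\right) \left(1 + 2 \left(-14\right)\right) = - \left(-14\right) \left(1 - 28\right) = - \left(-14\right) \left(-27\right) = \left(-1\right) 378 = -378$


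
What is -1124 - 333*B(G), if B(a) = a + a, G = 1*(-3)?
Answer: 874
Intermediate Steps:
G = -3
B(a) = 2*a
-1124 - 333*B(G) = -1124 - 666*(-3) = -1124 - 333*(-6) = -1124 + 1998 = 874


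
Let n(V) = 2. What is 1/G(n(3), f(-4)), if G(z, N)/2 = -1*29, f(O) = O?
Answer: -1/58 ≈ -0.017241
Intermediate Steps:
G(z, N) = -58 (G(z, N) = 2*(-1*29) = 2*(-29) = -58)
1/G(n(3), f(-4)) = 1/(-58) = -1/58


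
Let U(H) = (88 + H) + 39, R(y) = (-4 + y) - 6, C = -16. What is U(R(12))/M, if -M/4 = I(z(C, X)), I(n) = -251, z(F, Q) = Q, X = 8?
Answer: 129/1004 ≈ 0.12849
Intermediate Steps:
R(y) = -10 + y
U(H) = 127 + H
M = 1004 (M = -4*(-251) = 1004)
U(R(12))/M = (127 + (-10 + 12))/1004 = (127 + 2)*(1/1004) = 129*(1/1004) = 129/1004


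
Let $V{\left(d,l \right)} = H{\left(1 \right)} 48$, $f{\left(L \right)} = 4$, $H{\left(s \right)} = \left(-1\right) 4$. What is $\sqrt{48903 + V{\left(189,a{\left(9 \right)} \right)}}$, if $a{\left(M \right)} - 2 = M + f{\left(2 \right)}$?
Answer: $\sqrt{48711} \approx 220.71$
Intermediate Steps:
$H{\left(s \right)} = -4$
$a{\left(M \right)} = 6 + M$ ($a{\left(M \right)} = 2 + \left(M + 4\right) = 2 + \left(4 + M\right) = 6 + M$)
$V{\left(d,l \right)} = -192$ ($V{\left(d,l \right)} = \left(-4\right) 48 = -192$)
$\sqrt{48903 + V{\left(189,a{\left(9 \right)} \right)}} = \sqrt{48903 - 192} = \sqrt{48711}$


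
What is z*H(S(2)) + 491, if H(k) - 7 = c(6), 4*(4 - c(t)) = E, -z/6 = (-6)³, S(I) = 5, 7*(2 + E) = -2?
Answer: 108413/7 ≈ 15488.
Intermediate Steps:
E = -16/7 (E = -2 + (⅐)*(-2) = -2 - 2/7 = -16/7 ≈ -2.2857)
z = 1296 (z = -6*(-6)³ = -6*(-216) = 1296)
c(t) = 32/7 (c(t) = 4 - ¼*(-16/7) = 4 + 4/7 = 32/7)
H(k) = 81/7 (H(k) = 7 + 32/7 = 81/7)
z*H(S(2)) + 491 = 1296*(81/7) + 491 = 104976/7 + 491 = 108413/7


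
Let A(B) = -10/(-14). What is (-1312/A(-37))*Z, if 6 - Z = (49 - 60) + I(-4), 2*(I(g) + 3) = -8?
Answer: -220416/5 ≈ -44083.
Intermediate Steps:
A(B) = 5/7 (A(B) = -10*(-1/14) = 5/7)
I(g) = -7 (I(g) = -3 + (½)*(-8) = -3 - 4 = -7)
Z = 24 (Z = 6 - ((49 - 60) - 7) = 6 - (-11 - 7) = 6 - 1*(-18) = 6 + 18 = 24)
(-1312/A(-37))*Z = -1312/5/7*24 = -1312*7/5*24 = -9184/5*24 = -220416/5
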